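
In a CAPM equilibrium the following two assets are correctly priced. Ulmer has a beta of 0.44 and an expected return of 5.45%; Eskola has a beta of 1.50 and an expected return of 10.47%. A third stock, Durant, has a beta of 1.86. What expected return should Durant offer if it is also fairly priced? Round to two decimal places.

12.17%

MRP (SML slope) = (10.47% − 5.45%) / (1.50 − 0.44) = 5.02% / 1.06 = 4.7358%
R_f (intercept) = 5.45% − 0.44 × 4.7358% = 3.3662%
E(R_Durant) = R_f + β × MRP = 3.3662% + 1.86 × 4.7358% = 12.17%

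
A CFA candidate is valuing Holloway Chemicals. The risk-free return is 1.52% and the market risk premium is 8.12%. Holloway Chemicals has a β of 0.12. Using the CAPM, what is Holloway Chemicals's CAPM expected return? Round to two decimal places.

2.49%

E(R) = R_f + β × MRP = 1.52% + 0.12 × 8.12% = 2.49%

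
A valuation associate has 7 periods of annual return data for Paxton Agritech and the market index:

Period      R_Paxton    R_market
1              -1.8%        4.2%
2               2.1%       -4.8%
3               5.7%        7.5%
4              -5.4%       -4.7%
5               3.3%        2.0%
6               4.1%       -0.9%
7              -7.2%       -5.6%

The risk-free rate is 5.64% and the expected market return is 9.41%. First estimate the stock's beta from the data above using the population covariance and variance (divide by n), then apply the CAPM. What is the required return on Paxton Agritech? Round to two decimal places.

Mean R_i = (-1.8 + 2.1 + 5.7 − 5.4 + 3.3 + 4.1 − 7.2) / 7 = 0.1143%
Mean R_m = (4.2 − 4.8 + 7.5 − 4.7 + 2.0 − 0.9 − 5.6) / 7 = -0.3286%
Σ(R_i − R̄_i)(R_m − R̄_m) = 93.9829  ⇒  Cov = 93.9829 / 7 = 13.4261
Σ(R_m − R̄_m)² = 154.4343  ⇒  Var(R_m) = 154.4343 / 7 = 22.0620
β = Cov / Var(R_m) = 13.4261 / 22.0620 = 0.6086
MRP = 9.41% − 5.64% = 3.77%
E(R) = R_f + β × MRP = 5.64% + 0.6086 × 3.77% = 7.93%

7.93%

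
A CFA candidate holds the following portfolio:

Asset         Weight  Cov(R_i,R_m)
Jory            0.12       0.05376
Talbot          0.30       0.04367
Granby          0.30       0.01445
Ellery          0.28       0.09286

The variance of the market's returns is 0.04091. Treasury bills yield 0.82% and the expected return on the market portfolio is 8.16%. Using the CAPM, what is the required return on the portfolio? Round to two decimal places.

9.77%

β_Jory = 0.05376 / 0.04091 = 1.3141
β_Talbot = 0.04367 / 0.04091 = 1.0675
β_Granby = 0.01445 / 0.04091 = 0.3532
β_Ellery = 0.09286 / 0.04091 = 2.2699
β_P = Σ w_i β_i = 0.12×1.3141 + 0.30×1.0675 + 0.30×0.3532 + 0.28×2.2699 = 1.2195
MRP = 8.16% − 0.82% = 7.34%
E(R_P) = R_f + β_P × MRP = 0.82% + 1.2195 × 7.34% = 9.77%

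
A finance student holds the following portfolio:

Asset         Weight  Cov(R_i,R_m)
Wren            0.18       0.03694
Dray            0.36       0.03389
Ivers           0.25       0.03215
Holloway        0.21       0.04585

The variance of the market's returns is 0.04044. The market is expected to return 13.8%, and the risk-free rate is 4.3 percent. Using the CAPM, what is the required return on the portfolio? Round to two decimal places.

β_Wren = 0.03694 / 0.04044 = 0.9135
β_Dray = 0.03389 / 0.04044 = 0.8380
β_Ivers = 0.03215 / 0.04044 = 0.7950
β_Holloway = 0.04585 / 0.04044 = 1.1338
β_P = Σ w_i β_i = 0.18×0.9135 + 0.36×0.8380 + 0.25×0.7950 + 0.21×1.1338 = 0.9030
MRP = 13.8% − 4.3% = 9.50%
E(R_P) = R_f + β_P × MRP = 4.3% + 0.9030 × 9.5% = 12.88%

12.88%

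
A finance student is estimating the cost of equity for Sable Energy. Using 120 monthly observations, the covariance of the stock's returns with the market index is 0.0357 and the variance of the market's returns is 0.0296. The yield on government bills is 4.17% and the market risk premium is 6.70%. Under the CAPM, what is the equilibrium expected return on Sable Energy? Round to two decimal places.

β = Cov(R_i, R_m) / Var(R_m) = 0.0357 / 0.0296 = 1.2061
E(R) = R_f + β × MRP = 4.17% + 1.2061 × 6.70% = 12.25%

12.25%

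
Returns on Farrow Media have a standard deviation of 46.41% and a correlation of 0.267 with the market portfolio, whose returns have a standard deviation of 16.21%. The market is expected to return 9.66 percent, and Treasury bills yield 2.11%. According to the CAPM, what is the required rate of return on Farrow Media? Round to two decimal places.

7.88%

β = ρ × σ_i / σ_m = 0.267 × 46.41% / 16.21% = 0.7644
MRP = 9.66% − 2.11% = 7.55%
E(R) = 2.11% + 0.7644 × 7.55% = 7.88%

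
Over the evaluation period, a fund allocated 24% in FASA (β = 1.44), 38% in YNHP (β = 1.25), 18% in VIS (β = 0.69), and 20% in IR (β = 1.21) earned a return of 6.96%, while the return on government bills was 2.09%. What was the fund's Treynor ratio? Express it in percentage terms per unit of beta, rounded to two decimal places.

β_P = 0.24×1.44 + 0.38×1.25 + 0.18×0.69 + 0.20×1.21 = 1.1868
Treynor = (R_P − R_f) / β_P = (6.96% − 2.09%) / 1.1868 = 4.87% / 1.1868 = 4.10%

4.10%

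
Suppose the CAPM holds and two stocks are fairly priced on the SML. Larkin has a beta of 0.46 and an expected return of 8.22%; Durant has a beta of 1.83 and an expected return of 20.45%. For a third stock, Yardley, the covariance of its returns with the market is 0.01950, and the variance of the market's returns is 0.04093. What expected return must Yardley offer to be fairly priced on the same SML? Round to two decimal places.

8.37%

MRP = (20.45% − 8.22%) / (1.83 − 0.46) = 8.9270%
R_f = 8.22% − 0.46 × 8.9270% = 4.1136%
β_Yardley = Cov / Var(R_m) = 0.01950 / 0.04093 = 0.4764
E(R_Yardley) = R_f + β × MRP = 4.1136% + 0.4764 × 8.9270% = 8.37%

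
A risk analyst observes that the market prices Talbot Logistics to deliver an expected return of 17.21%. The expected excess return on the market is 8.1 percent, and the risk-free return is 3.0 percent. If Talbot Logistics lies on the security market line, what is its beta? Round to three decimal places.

β = (E(R) − R_f) / MRP = (17.21% − 3.0%) / 8.1% = 14.21% / 8.1% = 1.754

1.754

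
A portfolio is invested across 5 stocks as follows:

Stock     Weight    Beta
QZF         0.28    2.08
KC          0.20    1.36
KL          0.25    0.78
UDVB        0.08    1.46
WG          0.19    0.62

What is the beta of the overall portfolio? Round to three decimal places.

1.284

β_P = Σ w_i β_i = 0.28×2.08 + 0.20×1.36 + 0.25×0.78 + 0.08×1.46 + 0.19×0.62 = 1.2840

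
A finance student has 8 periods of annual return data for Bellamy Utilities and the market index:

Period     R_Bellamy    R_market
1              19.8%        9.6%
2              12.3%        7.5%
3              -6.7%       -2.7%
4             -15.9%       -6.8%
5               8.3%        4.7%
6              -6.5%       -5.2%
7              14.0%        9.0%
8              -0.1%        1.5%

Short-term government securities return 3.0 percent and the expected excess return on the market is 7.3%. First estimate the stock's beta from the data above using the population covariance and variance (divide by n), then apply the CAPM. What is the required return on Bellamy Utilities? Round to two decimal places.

Mean R_i = (19.8 + 12.3 − 6.7 − 15.9 + 8.3 − 6.5 + 14.0 − 0.1) / 8 = 3.1500%
Mean R_m = (9.6 + 7.5 − 2.7 − 6.8 + 4.7 − 5.2 + 9.0 + 1.5) / 8 = 2.2000%
Σ(R_i − R̄_i)(R_m − R̄_m) = 551.7600  ⇒  Cov = 551.7600 / 8 = 68.9700
Σ(R_m − R̄_m)² = 295.6000  ⇒  Var(R_m) = 295.6000 / 8 = 36.9500
β = Cov / Var(R_m) = 68.9700 / 36.9500 = 1.8666
E(R) = R_f + β × MRP = 3.0% + 1.8666 × 7.3% = 16.63%

16.63%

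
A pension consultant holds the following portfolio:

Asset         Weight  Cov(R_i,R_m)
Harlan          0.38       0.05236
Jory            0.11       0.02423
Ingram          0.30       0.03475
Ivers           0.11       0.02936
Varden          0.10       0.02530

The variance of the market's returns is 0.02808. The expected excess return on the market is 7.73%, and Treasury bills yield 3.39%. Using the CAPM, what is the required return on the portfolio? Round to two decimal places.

β_Harlan = 0.05236 / 0.02808 = 1.8647
β_Jory = 0.02423 / 0.02808 = 0.8629
β_Ingram = 0.03475 / 0.02808 = 1.2375
β_Ivers = 0.02936 / 0.02808 = 1.0456
β_Varden = 0.02530 / 0.02808 = 0.9010
β_P = Σ w_i β_i = 0.38×1.8647 + 0.11×0.8629 + 0.30×1.2375 + 0.11×1.0456 + 0.10×0.9010 = 1.3799
E(R_P) = R_f + β_P × MRP = 3.39% + 1.3799 × 7.73% = 14.06%

14.06%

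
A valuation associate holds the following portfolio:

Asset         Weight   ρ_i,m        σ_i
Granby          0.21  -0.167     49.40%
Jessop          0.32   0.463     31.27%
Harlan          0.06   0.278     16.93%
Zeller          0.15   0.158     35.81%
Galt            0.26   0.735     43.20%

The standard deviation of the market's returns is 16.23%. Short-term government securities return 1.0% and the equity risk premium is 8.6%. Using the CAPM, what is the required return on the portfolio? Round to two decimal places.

7.51%

β_Granby = -0.167 × 49.40% / 16.23% = -0.5083
β_Jessop = 0.463 × 31.27% / 16.23% = 0.8921
β_Harlan = 0.278 × 16.93% / 16.23% = 0.2900
β_Zeller = 0.158 × 35.81% / 16.23% = 0.3486
β_Galt = 0.735 × 43.20% / 16.23% = 1.9564
β_P = Σ w_i β_i = 0.21×-0.5083 + 0.32×0.8921 + 0.06×0.2900 + 0.15×0.3486 + 0.26×1.9564 = 0.7571
E(R_P) = R_f + β_P × MRP = 1.0% + 0.7571 × 8.6% = 7.51%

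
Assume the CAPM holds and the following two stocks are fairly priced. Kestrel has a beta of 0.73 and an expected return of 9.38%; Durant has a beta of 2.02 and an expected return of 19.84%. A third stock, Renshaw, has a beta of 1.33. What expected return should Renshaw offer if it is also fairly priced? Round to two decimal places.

14.25%

MRP (SML slope) = (19.84% − 9.38%) / (2.02 − 0.73) = 10.46% / 1.29 = 8.1085%
R_f (intercept) = 9.38% − 0.73 × 8.1085% = 3.4608%
E(R_Renshaw) = R_f + β × MRP = 3.4608% + 1.33 × 8.1085% = 14.25%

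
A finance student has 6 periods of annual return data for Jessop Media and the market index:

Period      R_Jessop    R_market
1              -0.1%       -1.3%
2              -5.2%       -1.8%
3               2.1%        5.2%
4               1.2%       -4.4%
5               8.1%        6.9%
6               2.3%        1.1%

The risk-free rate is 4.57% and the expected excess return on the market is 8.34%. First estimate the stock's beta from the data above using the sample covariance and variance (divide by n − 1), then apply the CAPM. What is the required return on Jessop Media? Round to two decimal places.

Mean R_i = (-0.1 − 5.2 + 2.1 + 1.2 + 8.1 + 2.3) / 6 = 1.4000%
Mean R_m = (-1.3 − 1.8 + 5.2 − 4.4 + 6.9 + 1.1) / 6 = 0.9500%
Σ(R_i − R̄_i)(R_m − R̄_m) = 65.5700  ⇒  Cov = 65.5700 / 5 = 13.1140
Σ(R_m − R̄_m)² = 94.7350  ⇒  Var(R_m) = 94.7350 / 5 = 18.9470
β = Cov / Var(R_m) = 13.1140 / 18.9470 = 0.6921
E(R) = R_f + β × MRP = 4.57% + 0.6921 × 8.34% = 10.34%

10.34%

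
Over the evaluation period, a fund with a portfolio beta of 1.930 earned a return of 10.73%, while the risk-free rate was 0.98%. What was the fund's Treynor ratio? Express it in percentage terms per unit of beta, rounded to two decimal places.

Treynor = (R_P − R_f) / β_P = (10.73% − 0.98%) / 1.9300 = 9.75% / 1.9300 = 5.05%

5.05%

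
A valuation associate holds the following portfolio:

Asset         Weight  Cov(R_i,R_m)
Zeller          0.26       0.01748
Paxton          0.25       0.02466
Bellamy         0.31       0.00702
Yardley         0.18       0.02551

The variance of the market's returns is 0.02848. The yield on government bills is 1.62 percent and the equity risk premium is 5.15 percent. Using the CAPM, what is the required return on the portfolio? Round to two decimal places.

4.78%

β_Zeller = 0.01748 / 0.02848 = 0.6138
β_Paxton = 0.02466 / 0.02848 = 0.8659
β_Bellamy = 0.00702 / 0.02848 = 0.2465
β_Yardley = 0.02551 / 0.02848 = 0.8957
β_P = Σ w_i β_i = 0.26×0.6138 + 0.25×0.8659 + 0.31×0.2465 + 0.18×0.8957 = 0.6137
E(R_P) = R_f + β_P × MRP = 1.62% + 0.6137 × 5.15% = 4.78%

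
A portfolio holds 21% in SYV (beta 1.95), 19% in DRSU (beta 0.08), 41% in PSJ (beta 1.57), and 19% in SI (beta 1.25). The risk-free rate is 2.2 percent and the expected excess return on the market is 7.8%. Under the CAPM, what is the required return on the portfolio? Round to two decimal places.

β_P = Σ w_i β_i = 0.21×1.95 + 0.19×0.08 + 0.41×1.57 + 0.19×1.25 = 1.3059
E(R_P) = R_f + β_P × MRP = 2.2% + 1.3059 × 7.8% = 12.39%

12.39%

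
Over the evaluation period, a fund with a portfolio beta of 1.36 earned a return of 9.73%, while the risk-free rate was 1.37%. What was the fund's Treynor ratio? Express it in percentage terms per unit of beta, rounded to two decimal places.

6.15%

Treynor = (R_P − R_f) / β_P = (9.73% − 1.37%) / 1.3600 = 8.36% / 1.3600 = 6.15%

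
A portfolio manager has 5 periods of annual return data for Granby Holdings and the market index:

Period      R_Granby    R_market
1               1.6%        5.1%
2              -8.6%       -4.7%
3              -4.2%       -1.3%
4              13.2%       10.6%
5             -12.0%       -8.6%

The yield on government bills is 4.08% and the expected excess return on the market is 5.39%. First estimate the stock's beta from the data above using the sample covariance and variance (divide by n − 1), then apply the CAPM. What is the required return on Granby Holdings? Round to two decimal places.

Mean R_i = (1.6 − 8.6 − 4.2 + 13.2 − 12.0) / 5 = -2.0000%
Mean R_m = (5.1 − 4.7 − 1.3 + 10.6 − 8.6) / 5 = 0.2200%
Σ(R_i − R̄_i)(R_m − R̄_m) = 299.3600  ⇒  Cov = 299.3600 / 4 = 74.8400
Σ(R_m − R̄_m)² = 235.8680  ⇒  Var(R_m) = 235.8680 / 4 = 58.9670
β = Cov / Var(R_m) = 74.8400 / 58.9670 = 1.2692
E(R) = R_f + β × MRP = 4.08% + 1.2692 × 5.39% = 10.92%

10.92%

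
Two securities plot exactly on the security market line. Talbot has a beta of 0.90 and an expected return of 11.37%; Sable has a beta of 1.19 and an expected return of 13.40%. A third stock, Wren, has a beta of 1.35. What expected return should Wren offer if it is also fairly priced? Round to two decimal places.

14.52%

MRP (SML slope) = (13.40% − 11.37%) / (1.19 − 0.90) = 2.03% / 0.29 = 7.0000%
R_f (intercept) = 11.37% − 0.90 × 7.0000% = 5.0700%
E(R_Wren) = R_f + β × MRP = 5.0700% + 1.35 × 7.0000% = 14.52%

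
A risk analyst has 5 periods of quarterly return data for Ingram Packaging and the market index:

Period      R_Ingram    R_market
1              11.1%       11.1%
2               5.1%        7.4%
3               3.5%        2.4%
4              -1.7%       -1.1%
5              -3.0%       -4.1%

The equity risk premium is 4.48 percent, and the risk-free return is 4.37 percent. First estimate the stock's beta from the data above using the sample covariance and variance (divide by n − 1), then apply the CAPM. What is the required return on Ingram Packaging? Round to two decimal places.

Mean R_i = (11.1 + 5.1 + 3.5 − 1.7 − 3.0) / 5 = 3.0000%
Mean R_m = (11.1 + 7.4 + 2.4 − 1.1 − 4.1) / 5 = 3.1400%
Σ(R_i − R̄_i)(R_m − R̄_m) = 136.4200  ⇒  Cov = 136.4200 / 4 = 34.1050
Σ(R_m − R̄_m)² = 152.4520  ⇒  Var(R_m) = 152.4520 / 4 = 38.1130
β = Cov / Var(R_m) = 34.1050 / 38.1130 = 0.8948
E(R) = R_f + β × MRP = 4.37% + 0.8948 × 4.48% = 8.38%

8.38%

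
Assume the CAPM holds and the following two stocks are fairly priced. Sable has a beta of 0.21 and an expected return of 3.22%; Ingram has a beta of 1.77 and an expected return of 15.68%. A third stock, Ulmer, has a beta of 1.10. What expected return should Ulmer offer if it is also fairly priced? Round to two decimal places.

MRP (SML slope) = (15.68% − 3.22%) / (1.77 − 0.21) = 12.46% / 1.56 = 7.9872%
R_f (intercept) = 3.22% − 0.21 × 7.9872% = 1.5427%
E(R_Ulmer) = R_f + β × MRP = 1.5427% + 1.10 × 7.9872% = 10.33%

10.33%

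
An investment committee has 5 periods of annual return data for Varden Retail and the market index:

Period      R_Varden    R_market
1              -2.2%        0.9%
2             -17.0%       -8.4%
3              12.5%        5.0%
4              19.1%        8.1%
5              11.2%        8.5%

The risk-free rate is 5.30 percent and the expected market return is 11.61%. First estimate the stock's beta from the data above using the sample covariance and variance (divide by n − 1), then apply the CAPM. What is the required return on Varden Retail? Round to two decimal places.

17.85%

Mean R_i = (-2.2 − 17.0 + 12.5 + 19.1 + 11.2) / 5 = 4.7200%
Mean R_m = (0.9 − 8.4 + 5.0 + 8.1 + 8.5) / 5 = 2.8200%
Σ(R_i − R̄_i)(R_m − R̄_m) = 386.6780  ⇒  Cov = 386.6780 / 4 = 96.6695
Σ(R_m − R̄_m)² = 194.4680  ⇒  Var(R_m) = 194.4680 / 4 = 48.6170
β = Cov / Var(R_m) = 96.6695 / 48.6170 = 1.9884
MRP = 11.61% − 5.30% = 6.31%
E(R) = R_f + β × MRP = 5.30% + 1.9884 × 6.31% = 17.85%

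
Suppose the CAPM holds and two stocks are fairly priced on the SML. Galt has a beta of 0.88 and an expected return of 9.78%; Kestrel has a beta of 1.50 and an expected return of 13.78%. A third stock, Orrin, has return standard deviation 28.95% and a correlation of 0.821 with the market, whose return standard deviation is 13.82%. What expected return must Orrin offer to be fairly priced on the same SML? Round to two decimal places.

15.20%

MRP = (13.78% − 9.78%) / (1.50 − 0.88) = 6.4516%
R_f = 9.78% − 0.88 × 6.4516% = 4.1026%
β_Orrin = ρ·σ_i/σ_m = 0.821 × 28.95 / 13.82 = 1.7198
E(R_Orrin) = R_f + β × MRP = 4.1026% + 1.7198 × 6.4516% = 15.20%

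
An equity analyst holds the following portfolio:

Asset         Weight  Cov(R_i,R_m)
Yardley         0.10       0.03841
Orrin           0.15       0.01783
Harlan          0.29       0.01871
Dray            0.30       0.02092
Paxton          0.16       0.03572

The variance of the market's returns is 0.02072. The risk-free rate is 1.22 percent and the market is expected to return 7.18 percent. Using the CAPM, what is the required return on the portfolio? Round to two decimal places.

8.10%

β_Yardley = 0.03841 / 0.02072 = 1.8538
β_Orrin = 0.01783 / 0.02072 = 0.8605
β_Harlan = 0.01871 / 0.02072 = 0.9030
β_Dray = 0.02092 / 0.02072 = 1.0097
β_Paxton = 0.03572 / 0.02072 = 1.7239
β_P = Σ w_i β_i = 0.10×1.8538 + 0.15×0.8605 + 0.29×0.9030 + 0.30×1.0097 + 0.16×1.7239 = 1.1551
MRP = 7.18% − 1.22% = 5.96%
E(R_P) = R_f + β_P × MRP = 1.22% + 1.1551 × 5.96% = 8.10%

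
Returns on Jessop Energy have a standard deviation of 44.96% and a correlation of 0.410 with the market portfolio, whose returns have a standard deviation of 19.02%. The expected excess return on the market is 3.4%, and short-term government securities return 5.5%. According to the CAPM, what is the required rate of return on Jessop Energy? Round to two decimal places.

8.80%

β = ρ × σ_i / σ_m = 0.410 × 44.96% / 19.02% = 0.9692
E(R) = 5.5% + 0.9692 × 3.4% = 8.80%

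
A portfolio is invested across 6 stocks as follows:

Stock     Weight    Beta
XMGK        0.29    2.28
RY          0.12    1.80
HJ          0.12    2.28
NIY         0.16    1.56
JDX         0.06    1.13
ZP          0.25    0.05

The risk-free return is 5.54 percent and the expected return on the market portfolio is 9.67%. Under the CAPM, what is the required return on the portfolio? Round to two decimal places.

11.66%

β_P = Σ w_i β_i = 0.29×2.28 + 0.12×1.80 + 0.12×2.28 + 0.16×1.56 + 0.06×1.13 + 0.25×0.05 = 1.4807
MRP = 9.67% − 5.54% = 4.13%
E(R_P) = R_f + β_P × MRP = 5.54% + 1.4807 × 4.13% = 11.66%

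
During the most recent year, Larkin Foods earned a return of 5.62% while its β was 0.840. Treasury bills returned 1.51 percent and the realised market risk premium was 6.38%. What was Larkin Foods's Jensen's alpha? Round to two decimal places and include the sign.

-1.25%

CAPM benchmark = R_f + β(R_m − R_f) = 1.51% + 0.840 × 6.38% = 6.86920%
α = actual − benchmark = 5.62% − 6.86920% = -1.25%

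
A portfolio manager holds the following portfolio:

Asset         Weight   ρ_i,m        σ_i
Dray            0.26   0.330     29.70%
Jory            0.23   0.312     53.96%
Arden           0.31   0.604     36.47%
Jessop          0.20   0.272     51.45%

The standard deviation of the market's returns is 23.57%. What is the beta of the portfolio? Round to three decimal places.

β_Dray = 0.330 × 29.70% / 23.57% = 0.4158
β_Jory = 0.312 × 53.96% / 23.57% = 0.7143
β_Arden = 0.604 × 36.47% / 23.57% = 0.9346
β_Jessop = 0.272 × 51.45% / 23.57% = 0.5937
β_P = Σ w_i β_i = 0.26×0.4158 + 0.23×0.7143 + 0.31×0.9346 + 0.20×0.5937 = 0.6809

0.681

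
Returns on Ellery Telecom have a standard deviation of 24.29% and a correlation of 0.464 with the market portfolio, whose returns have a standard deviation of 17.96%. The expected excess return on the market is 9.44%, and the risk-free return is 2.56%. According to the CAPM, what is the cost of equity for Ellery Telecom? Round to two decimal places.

8.48%

β = ρ × σ_i / σ_m = 0.464 × 24.29% / 17.96% = 0.6275
E(R) = 2.56% + 0.6275 × 9.44% = 8.48%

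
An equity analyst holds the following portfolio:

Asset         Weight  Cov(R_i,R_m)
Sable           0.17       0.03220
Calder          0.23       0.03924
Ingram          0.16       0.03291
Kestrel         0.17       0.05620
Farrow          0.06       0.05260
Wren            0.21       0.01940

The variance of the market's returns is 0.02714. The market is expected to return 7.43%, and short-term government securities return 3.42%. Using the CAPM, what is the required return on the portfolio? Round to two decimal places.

8.82%

β_Sable = 0.03220 / 0.02714 = 1.1864
β_Calder = 0.03924 / 0.02714 = 1.4458
β_Ingram = 0.03291 / 0.02714 = 1.2126
β_Kestrel = 0.05620 / 0.02714 = 2.0707
β_Farrow = 0.05260 / 0.02714 = 1.9381
β_Wren = 0.01940 / 0.02714 = 0.7148
β_P = Σ w_i β_i = 0.17×1.1864 + 0.23×1.4458 + 0.16×1.2126 + 0.17×2.0707 + 0.06×1.9381 + 0.21×0.7148 = 1.3467
MRP = 7.43% − 3.42% = 4.01%
E(R_P) = R_f + β_P × MRP = 3.42% + 1.3467 × 4.01% = 8.82%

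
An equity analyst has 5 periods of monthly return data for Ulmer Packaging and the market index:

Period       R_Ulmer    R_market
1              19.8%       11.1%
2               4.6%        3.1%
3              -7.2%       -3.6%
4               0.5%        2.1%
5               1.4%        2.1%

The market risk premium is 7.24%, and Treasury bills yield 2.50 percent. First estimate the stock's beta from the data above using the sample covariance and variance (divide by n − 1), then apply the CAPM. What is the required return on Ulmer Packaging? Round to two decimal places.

Mean R_i = (19.8 + 4.6 − 7.2 + 0.5 + 1.4) / 5 = 3.8200%
Mean R_m = (11.1 + 3.1 − 3.6 + 2.1 + 2.1) / 5 = 2.9600%
Σ(R_i − R̄_i)(R_m − R̄_m) = 207.4140  ⇒  Cov = 207.4140 / 4 = 51.8535
Σ(R_m − R̄_m)² = 110.7920  ⇒  Var(R_m) = 110.7920 / 4 = 27.6980
β = Cov / Var(R_m) = 51.8535 / 27.6980 = 1.8721
E(R) = R_f + β × MRP = 2.50% + 1.8721 × 7.24% = 16.05%

16.05%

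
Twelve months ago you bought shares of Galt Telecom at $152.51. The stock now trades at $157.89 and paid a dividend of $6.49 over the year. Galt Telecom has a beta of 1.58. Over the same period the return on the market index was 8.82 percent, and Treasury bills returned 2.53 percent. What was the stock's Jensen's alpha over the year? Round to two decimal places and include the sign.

-4.69%

Realised HPR = (P1 + D1 − P0) / P0 = (157.89 + 6.49 − 152.51) / 152.51 = 11.87 / 152.51 = 7.7831%
MRP = 8.82% − 2.53% = 6.29%
CAPM required = R_f + β·MRP = 2.53% + 1.58 × 6.29% = 12.4682%
α = realised − required = 7.7831% − 12.4682% = -4.69%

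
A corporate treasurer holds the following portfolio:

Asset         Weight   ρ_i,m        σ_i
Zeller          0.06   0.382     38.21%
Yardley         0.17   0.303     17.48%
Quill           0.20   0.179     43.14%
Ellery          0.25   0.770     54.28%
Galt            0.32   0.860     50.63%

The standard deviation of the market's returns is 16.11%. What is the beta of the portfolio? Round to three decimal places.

1.720

β_Zeller = 0.382 × 38.21% / 16.11% = 0.9060
β_Yardley = 0.303 × 17.48% / 16.11% = 0.3288
β_Quill = 0.179 × 43.14% / 16.11% = 0.4793
β_Ellery = 0.770 × 54.28% / 16.11% = 2.5944
β_Galt = 0.860 × 50.63% / 16.11% = 2.7028
β_P = Σ w_i β_i = 0.06×0.9060 + 0.17×0.3288 + 0.20×0.4793 + 0.25×2.5944 + 0.32×2.7028 = 1.7196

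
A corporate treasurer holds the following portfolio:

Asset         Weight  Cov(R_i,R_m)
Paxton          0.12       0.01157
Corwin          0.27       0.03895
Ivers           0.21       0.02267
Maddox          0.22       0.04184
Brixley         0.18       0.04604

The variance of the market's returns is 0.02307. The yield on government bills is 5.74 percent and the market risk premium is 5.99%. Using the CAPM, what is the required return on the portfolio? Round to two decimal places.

14.61%

β_Paxton = 0.01157 / 0.02307 = 0.5015
β_Corwin = 0.03895 / 0.02307 = 1.6883
β_Ivers = 0.02267 / 0.02307 = 0.9827
β_Maddox = 0.04184 / 0.02307 = 1.8136
β_Brixley = 0.04604 / 0.02307 = 1.9957
β_P = Σ w_i β_i = 0.12×0.5015 + 0.27×1.6883 + 0.21×0.9827 + 0.22×1.8136 + 0.18×1.9957 = 1.4806
E(R_P) = R_f + β_P × MRP = 5.74% + 1.4806 × 5.99% = 14.61%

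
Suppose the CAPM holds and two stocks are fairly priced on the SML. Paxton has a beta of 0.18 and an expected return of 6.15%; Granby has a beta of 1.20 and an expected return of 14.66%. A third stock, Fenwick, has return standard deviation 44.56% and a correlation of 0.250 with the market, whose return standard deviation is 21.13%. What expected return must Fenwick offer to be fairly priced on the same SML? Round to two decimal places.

MRP = (14.66% − 6.15%) / (1.20 − 0.18) = 8.3431%
R_f = 6.15% − 0.18 × 8.3431% = 4.6482%
β_Fenwick = ρ·σ_i/σ_m = 0.250 × 44.56 / 21.13 = 0.5272
E(R_Fenwick) = R_f + β × MRP = 4.6482% + 0.5272 × 8.3431% = 9.05%

9.05%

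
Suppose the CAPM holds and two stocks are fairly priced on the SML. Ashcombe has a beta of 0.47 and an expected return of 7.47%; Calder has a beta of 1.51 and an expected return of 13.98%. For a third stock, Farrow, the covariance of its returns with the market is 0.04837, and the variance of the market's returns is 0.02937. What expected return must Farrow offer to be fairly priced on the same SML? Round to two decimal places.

14.84%

MRP = (13.98% − 7.47%) / (1.51 − 0.47) = 6.2596%
R_f = 7.47% − 0.47 × 6.2596% = 4.5280%
β_Farrow = Cov / Var(R_m) = 0.04837 / 0.02937 = 1.6469
E(R_Farrow) = R_f + β × MRP = 4.5280% + 1.6469 × 6.2596% = 14.84%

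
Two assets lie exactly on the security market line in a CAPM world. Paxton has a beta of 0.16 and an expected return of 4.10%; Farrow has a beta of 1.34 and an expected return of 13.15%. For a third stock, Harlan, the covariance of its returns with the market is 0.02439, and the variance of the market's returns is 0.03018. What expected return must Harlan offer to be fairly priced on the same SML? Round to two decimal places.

MRP = (13.15% − 4.10%) / (1.34 − 0.16) = 7.6695%
R_f = 4.10% − 0.16 × 7.6695% = 2.8729%
β_Harlan = Cov / Var(R_m) = 0.02439 / 0.03018 = 0.8082
E(R_Harlan) = R_f + β × MRP = 2.8729% + 0.8082 × 7.6695% = 9.07%

9.07%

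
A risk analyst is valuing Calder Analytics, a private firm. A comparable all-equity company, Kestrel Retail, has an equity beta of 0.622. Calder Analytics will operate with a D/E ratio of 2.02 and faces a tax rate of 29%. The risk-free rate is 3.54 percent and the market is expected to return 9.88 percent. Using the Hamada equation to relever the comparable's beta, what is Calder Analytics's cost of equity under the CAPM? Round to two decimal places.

13.14%

β_L = β_U × [1 + (1 − t)(D/E)] = 0.622 × [1 + (1 − 0.29) × 2.02]
    = 0.622 × [1 + 0.71 × 2.02] = 0.622 × 2.4342 = 1.5141
MRP = 9.88% − 3.54% = 6.34%
E(R) = R_f + β_L × MRP = 3.54% + 1.5141 × 6.34% = 13.14%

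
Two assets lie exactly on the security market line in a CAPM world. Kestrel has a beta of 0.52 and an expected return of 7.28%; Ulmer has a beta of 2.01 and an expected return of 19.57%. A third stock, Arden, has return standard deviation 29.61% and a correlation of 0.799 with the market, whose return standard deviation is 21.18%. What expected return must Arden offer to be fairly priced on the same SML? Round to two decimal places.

MRP = (19.57% − 7.28%) / (2.01 − 0.52) = 8.2483%
R_f = 7.28% − 0.52 × 8.2483% = 2.9909%
β_Arden = ρ·σ_i/σ_m = 0.799 × 29.61 / 21.18 = 1.1170
E(R_Arden) = R_f + β × MRP = 2.9909% + 1.1170 × 8.2483% = 12.20%

12.20%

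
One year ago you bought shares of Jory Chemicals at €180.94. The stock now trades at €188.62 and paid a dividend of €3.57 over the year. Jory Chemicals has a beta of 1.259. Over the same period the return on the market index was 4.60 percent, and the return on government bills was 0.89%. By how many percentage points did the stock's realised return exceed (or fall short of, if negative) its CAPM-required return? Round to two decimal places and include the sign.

+0.66%

Realised HPR = (P1 + D1 − P0) / P0 = (188.62 + 3.57 − 180.94) / 180.94 = 11.25 / 180.94 = 6.2175%
MRP = 4.60% − 0.89% = 3.71%
CAPM required = R_f + β·MRP = 0.89% + 1.259 × 3.71% = 5.56089%
α = realised − required = 6.2175% − 5.56089% = +0.66%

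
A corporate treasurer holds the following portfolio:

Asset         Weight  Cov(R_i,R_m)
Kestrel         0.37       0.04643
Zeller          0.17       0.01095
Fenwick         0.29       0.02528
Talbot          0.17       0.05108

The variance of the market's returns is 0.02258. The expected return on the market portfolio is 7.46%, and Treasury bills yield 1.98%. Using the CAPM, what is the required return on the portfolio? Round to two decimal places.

10.49%

β_Kestrel = 0.04643 / 0.02258 = 2.0562
β_Zeller = 0.01095 / 0.02258 = 0.4849
β_Fenwick = 0.02528 / 0.02258 = 1.1196
β_Talbot = 0.05108 / 0.02258 = 2.2622
β_P = Σ w_i β_i = 0.37×2.0562 + 0.17×0.4849 + 0.29×1.1196 + 0.17×2.2622 = 1.5525
MRP = 7.46% − 1.98% = 5.48%
E(R_P) = R_f + β_P × MRP = 1.98% + 1.5525 × 5.48% = 10.49%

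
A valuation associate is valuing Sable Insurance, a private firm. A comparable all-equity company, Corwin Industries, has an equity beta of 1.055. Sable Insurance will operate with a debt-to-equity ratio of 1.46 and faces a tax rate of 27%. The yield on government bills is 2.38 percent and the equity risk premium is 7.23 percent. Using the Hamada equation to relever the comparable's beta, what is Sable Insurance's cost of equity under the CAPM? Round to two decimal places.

β_L = β_U × [1 + (1 − t)(D/E)] = 1.055 × [1 + (1 − 0.27) × 1.46]
    = 1.055 × [1 + 0.73 × 1.46] = 1.055 × 2.0658 = 2.1794
E(R) = R_f + β_L × MRP = 2.38% + 2.1794 × 7.23% = 18.14%

18.14%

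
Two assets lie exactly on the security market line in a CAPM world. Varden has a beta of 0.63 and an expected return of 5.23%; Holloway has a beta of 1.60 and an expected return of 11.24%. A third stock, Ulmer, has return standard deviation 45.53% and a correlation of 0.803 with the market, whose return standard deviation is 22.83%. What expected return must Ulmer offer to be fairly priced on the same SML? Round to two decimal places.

MRP = (11.24% − 5.23%) / (1.60 − 0.63) = 6.1959%
R_f = 5.23% − 0.63 × 6.1959% = 1.3266%
β_Ulmer = ρ·σ_i/σ_m = 0.803 × 45.53 / 22.83 = 1.6014
E(R_Ulmer) = R_f + β × MRP = 1.3266% + 1.6014 × 6.1959% = 11.25%

11.25%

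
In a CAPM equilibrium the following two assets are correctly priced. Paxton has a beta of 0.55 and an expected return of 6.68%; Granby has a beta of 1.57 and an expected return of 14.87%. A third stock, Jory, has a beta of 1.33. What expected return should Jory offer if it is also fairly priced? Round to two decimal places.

MRP (SML slope) = (14.87% − 6.68%) / (1.57 − 0.55) = 8.19% / 1.02 = 8.0294%
R_f (intercept) = 6.68% − 0.55 × 8.0294% = 2.2638%
E(R_Jory) = R_f + β × MRP = 2.2638% + 1.33 × 8.0294% = 12.94%

12.94%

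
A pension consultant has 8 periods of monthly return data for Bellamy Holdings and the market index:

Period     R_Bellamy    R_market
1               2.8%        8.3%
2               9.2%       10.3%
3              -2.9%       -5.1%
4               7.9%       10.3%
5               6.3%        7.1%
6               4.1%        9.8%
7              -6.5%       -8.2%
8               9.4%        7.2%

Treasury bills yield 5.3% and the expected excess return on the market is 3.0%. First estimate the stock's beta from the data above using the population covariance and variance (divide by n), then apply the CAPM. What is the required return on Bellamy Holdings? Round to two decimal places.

7.45%

Mean R_i = (2.8 + 9.2 − 2.9 + 7.9 + 6.3 + 4.1 − 6.5 + 9.4) / 8 = 3.7875%
Mean R_m = (8.3 + 10.3 − 5.1 + 10.3 + 7.1 + 9.8 − 8.2 + 7.2) / 8 = 4.9625%
Σ(R_i − R̄_i)(R_m − R̄_m) = 269.6863  ⇒  Cov = 269.6863 / 8 = 33.7108
Σ(R_m − R̄_m)² = 375.5988  ⇒  Var(R_m) = 375.5988 / 8 = 46.9499
β = Cov / Var(R_m) = 33.7108 / 46.9499 = 0.7180
E(R) = R_f + β × MRP = 5.3% + 0.7180 × 3.0% = 7.45%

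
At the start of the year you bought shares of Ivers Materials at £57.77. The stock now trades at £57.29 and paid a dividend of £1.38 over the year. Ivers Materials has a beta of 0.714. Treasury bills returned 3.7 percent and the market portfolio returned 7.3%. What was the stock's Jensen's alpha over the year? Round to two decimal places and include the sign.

-4.71%

Realised HPR = (P1 + D1 − P0) / P0 = (57.29 + 1.38 − 57.77) / 57.77 = 0.90 / 57.77 = 1.5579%
MRP = 7.3% − 3.7% = 3.60%
CAPM required = R_f + β·MRP = 3.7% + 0.714 × 3.6% = 6.2704%
α = realised − required = 1.5579% − 6.2704% = -4.71%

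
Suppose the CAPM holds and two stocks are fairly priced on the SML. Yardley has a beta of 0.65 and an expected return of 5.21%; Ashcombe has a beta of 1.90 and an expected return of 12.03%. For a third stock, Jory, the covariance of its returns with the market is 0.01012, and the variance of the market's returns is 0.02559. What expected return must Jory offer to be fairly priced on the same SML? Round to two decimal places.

3.82%

MRP = (12.03% − 5.21%) / (1.90 − 0.65) = 5.4560%
R_f = 5.21% − 0.65 × 5.4560% = 1.6636%
β_Jory = Cov / Var(R_m) = 0.01012 / 0.02559 = 0.3955
E(R_Jory) = R_f + β × MRP = 1.6636% + 0.3955 × 5.4560% = 3.82%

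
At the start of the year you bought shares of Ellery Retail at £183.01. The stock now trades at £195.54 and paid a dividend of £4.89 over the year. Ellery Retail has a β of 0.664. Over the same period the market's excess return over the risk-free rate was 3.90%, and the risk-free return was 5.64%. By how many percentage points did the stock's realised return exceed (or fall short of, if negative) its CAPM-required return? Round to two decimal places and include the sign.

+1.29%

Realised HPR = (P1 + D1 − P0) / P0 = (195.54 + 4.89 − 183.01) / 183.01 = 17.42 / 183.01 = 9.5186%
CAPM required = R_f + β·MRP = 5.64% + 0.664 × 3.90% = 8.22960%
α = realised − required = 9.5186% − 8.22960% = +1.29%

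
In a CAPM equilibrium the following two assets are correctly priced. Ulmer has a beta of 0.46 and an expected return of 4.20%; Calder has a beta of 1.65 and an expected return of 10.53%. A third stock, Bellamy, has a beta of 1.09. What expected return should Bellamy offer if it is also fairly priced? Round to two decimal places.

7.55%

MRP (SML slope) = (10.53% − 4.20%) / (1.65 − 0.46) = 6.33% / 1.19 = 5.3193%
R_f (intercept) = 4.20% − 0.46 × 5.3193% = 1.7531%
E(R_Bellamy) = R_f + β × MRP = 1.7531% + 1.09 × 5.3193% = 7.55%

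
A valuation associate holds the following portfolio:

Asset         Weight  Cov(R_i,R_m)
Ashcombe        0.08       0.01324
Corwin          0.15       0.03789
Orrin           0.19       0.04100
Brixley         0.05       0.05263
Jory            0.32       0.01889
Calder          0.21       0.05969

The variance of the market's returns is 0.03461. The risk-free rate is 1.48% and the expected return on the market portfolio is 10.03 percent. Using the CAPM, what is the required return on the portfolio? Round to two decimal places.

β_Ashcombe = 0.01324 / 0.03461 = 0.3825
β_Corwin = 0.03789 / 0.03461 = 1.0948
β_Orrin = 0.04100 / 0.03461 = 1.1846
β_Brixley = 0.05263 / 0.03461 = 1.5207
β_Jory = 0.01889 / 0.03461 = 0.5458
β_Calder = 0.05969 / 0.03461 = 1.7246
β_P = Σ w_i β_i = 0.08×0.3825 + 0.15×1.0948 + 0.19×1.1846 + 0.05×1.5207 + 0.32×0.5458 + 0.21×1.7246 = 1.0328
MRP = 10.03% − 1.48% = 8.55%
E(R_P) = R_f + β_P × MRP = 1.48% + 1.0328 × 8.55% = 10.31%

10.31%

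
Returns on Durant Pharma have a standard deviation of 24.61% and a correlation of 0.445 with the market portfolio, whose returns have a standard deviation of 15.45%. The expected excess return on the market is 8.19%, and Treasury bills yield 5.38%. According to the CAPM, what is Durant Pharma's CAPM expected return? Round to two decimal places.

11.19%

β = ρ × σ_i / σ_m = 0.445 × 24.61% / 15.45% = 0.7088
E(R) = 5.38% + 0.7088 × 8.19% = 11.19%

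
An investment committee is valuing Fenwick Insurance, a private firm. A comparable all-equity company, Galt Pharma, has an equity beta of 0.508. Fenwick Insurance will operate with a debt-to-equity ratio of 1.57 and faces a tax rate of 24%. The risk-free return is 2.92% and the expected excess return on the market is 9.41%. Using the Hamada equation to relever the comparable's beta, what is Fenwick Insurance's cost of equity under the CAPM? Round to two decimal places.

β_L = β_U × [1 + (1 − t)(D/E)] = 0.508 × [1 + (1 − 0.24) × 1.57]
    = 0.508 × [1 + 0.76 × 1.57] = 0.508 × 2.1932 = 1.1141
E(R) = R_f + β_L × MRP = 2.92% + 1.1141 × 9.41% = 13.40%

13.40%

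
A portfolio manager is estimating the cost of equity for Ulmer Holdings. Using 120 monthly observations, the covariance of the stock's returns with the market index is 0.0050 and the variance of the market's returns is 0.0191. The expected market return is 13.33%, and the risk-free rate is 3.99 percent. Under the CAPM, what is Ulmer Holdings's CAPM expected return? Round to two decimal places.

6.44%

β = Cov(R_i, R_m) / Var(R_m) = 0.0050 / 0.0191 = 0.2618
MRP = 13.33% − 3.99% = 9.34%
E(R) = R_f + β × MRP = 3.99% + 0.2618 × 9.34% = 6.44%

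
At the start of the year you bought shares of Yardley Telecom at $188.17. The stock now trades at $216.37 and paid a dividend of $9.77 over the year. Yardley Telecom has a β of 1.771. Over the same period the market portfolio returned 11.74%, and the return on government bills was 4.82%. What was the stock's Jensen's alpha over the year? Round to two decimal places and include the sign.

+3.10%

Realised HPR = (P1 + D1 − P0) / P0 = (216.37 + 9.77 − 188.17) / 188.17 = 37.97 / 188.17 = 20.1786%
MRP = 11.74% − 4.82% = 6.92%
CAPM required = R_f + β·MRP = 4.82% + 1.771 × 6.92% = 17.07532%
α = realised − required = 20.1786% − 17.07532% = +3.10%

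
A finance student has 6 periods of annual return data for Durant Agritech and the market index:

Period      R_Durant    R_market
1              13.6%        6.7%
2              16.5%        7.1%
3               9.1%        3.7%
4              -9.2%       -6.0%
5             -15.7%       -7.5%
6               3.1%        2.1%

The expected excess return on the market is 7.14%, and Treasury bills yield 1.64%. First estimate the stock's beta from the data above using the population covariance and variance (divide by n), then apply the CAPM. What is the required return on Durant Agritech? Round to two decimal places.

16.09%

Mean R_i = (13.6 + 16.5 + 9.1 − 9.2 − 15.7 + 3.1) / 6 = 2.9000%
Mean R_m = (6.7 + 7.1 + 3.7 − 6.0 − 7.5 + 2.1) / 6 = 1.0167%
Σ(R_i − R̄_i)(R_m − R̄_m) = 403.7100  ⇒  Cov = 403.7100 / 6 = 67.2850
Σ(R_m − R̄_m)² = 199.4483  ⇒  Var(R_m) = 199.4483 / 6 = 33.2414
β = Cov / Var(R_m) = 67.2850 / 33.2414 = 2.0241
E(R) = R_f + β × MRP = 1.64% + 2.0241 × 7.14% = 16.09%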